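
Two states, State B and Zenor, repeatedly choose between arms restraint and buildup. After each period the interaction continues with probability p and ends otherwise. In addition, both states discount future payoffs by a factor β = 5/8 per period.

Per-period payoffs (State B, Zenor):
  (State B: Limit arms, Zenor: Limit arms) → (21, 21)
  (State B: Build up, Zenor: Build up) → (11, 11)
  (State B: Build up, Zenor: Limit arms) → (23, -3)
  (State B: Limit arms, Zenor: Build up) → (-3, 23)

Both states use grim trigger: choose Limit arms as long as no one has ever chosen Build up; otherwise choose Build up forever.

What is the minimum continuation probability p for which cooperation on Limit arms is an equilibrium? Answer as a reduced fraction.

4/15

With continuation probability p and discount β, the effective per-period discount factor is βp.
Grim-trigger IC: βp ≥ (23−21)/(23−11) = 1/6.
So p ≥ (1/6)/(5/8) = 4/15.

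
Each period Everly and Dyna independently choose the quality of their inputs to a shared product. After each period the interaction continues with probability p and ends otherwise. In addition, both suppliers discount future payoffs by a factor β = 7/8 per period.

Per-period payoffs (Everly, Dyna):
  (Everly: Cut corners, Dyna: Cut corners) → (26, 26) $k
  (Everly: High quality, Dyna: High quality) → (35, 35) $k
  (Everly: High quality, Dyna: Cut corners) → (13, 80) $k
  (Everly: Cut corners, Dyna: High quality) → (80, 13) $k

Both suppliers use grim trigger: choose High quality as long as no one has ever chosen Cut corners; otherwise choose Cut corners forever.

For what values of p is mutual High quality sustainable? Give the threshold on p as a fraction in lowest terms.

20/21

Expected continuation weight on next period's payoff is β·p = 7/8·p, which plays the role of the discount factor.
Cooperation requires 7/8·p ≥ (80−35)/(80−26) = 5/6, hence p ≥ 20/21.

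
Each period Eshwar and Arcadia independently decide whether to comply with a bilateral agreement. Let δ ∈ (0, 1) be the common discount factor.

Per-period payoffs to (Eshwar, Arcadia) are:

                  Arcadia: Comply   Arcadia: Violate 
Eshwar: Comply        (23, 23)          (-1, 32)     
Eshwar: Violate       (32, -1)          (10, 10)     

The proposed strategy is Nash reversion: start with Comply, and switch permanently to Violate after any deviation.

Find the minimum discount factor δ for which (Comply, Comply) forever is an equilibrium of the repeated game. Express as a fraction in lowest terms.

9/22

Under grim trigger the critical discount factor is (T−C)/(T−P) with T = 32, C = 23, P = 10.
δ* = (32−23)/(32−10) = 9/22.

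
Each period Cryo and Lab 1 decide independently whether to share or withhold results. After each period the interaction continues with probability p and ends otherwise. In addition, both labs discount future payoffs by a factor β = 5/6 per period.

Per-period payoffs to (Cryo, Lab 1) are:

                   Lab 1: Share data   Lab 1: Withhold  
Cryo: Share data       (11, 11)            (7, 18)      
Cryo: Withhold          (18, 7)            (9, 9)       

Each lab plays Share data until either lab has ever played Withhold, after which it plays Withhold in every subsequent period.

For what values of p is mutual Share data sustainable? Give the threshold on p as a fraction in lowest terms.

14/15

Expected continuation weight on next period's payoff is β·p = 5/6·p, which plays the role of the discount factor.
Cooperation requires 5/6·p ≥ (18−11)/(18−9) = 7/9, hence p ≥ 14/15.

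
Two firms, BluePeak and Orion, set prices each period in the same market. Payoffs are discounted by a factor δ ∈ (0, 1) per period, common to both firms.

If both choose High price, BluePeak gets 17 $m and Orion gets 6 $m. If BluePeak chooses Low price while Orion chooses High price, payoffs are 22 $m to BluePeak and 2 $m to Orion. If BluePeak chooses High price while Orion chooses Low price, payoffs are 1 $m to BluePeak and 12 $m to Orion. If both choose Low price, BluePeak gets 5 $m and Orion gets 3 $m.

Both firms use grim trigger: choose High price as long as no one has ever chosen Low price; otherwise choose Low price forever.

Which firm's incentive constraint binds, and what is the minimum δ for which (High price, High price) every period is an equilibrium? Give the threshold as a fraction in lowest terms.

Orion; δ ≥ 2/3

BluePeak: cooperation gives 17 each period; deviation gives 22 once then 5 forever.
  17/(1−δ) ≥ 22 + 5δ/(1−δ) ⇒ δ ≥ 5/17.
Orion: cooperation gives 6 each period; deviation gives 12 once then 3 forever.
  δ ≥ 6/9 = 2/3.
Both must hold, so the binding constraint is Orion's: δ ≥ 2/3.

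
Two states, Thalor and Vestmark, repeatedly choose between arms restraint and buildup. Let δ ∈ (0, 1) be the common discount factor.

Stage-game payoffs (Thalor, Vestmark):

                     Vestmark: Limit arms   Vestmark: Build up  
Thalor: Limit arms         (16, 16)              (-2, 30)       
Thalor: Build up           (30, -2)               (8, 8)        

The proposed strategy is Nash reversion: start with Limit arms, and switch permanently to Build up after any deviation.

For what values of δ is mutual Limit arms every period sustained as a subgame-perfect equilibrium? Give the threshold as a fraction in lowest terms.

Under grim trigger the critical discount factor is (T−C)/(T−P) with T = 30, C = 16, P = 8.
δ* = (30−16)/(30−8) = 14/22 = 7/11.

7/11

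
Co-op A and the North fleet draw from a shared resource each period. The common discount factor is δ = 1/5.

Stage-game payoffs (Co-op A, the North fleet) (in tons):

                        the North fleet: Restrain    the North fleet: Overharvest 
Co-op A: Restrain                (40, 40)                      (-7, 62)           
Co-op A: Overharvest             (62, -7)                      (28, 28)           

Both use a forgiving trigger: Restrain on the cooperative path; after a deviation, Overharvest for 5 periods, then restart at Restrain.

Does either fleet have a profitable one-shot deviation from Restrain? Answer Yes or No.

IC: δ+…+δ^5 ≥ (62−40)/(40−28) = 11/6.
At δ = 1/5: partial sum = 0.2499 < 1.8333. Cooperation not sustainable.

Yes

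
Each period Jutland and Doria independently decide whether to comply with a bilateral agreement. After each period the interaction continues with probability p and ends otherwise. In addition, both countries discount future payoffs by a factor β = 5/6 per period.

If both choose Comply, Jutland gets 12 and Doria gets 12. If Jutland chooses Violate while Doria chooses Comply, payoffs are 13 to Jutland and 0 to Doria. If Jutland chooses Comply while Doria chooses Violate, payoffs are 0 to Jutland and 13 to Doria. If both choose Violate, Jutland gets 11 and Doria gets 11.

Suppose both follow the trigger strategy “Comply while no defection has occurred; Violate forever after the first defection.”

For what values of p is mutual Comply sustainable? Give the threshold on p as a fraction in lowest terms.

3/5

With continuation probability p and discount β, the effective per-period discount factor is βp.
Grim-trigger IC: βp ≥ (13−12)/(13−11) = 1/2.
So p ≥ (1/2)/(5/6) = 3/5.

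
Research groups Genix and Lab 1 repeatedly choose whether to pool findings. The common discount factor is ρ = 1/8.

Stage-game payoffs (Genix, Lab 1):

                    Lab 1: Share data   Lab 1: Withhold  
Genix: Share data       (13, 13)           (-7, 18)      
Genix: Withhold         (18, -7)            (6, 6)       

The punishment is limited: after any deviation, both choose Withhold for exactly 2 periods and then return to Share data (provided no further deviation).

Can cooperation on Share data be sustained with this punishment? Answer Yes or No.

IC: ρ+…+ρ^2 ≥ (18−13)/(13−6) = 5/7.
At ρ = 1/8: partial sum = 0.1406 < 0.7143. Cooperation not sustainable.

No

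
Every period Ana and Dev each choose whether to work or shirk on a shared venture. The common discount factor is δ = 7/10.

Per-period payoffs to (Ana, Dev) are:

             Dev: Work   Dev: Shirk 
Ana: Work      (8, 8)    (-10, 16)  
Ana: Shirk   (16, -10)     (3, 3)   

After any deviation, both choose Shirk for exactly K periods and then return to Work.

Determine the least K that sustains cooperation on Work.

IC: δ(1−δ^K)/(1−δ) ≥ (16−8)/(8−3) = 8/5.
With δ = 7/10: need 1 − δ^K ≥ 8/5·(1−7/10)/(7/10), i.e. δ^K ≤ 0.3143.
Since (7/10)^3 = 0.3430 and (7/10)^4 = 0.2401, the smallest such K is 4.

4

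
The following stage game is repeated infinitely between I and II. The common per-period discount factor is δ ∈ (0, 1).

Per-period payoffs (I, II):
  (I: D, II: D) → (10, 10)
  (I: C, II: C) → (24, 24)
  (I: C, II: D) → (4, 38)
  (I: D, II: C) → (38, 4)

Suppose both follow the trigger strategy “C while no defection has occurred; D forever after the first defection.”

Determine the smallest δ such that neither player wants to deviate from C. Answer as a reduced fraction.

24/(1−δ) ≥ 38 + 10δ/(1−δ)
24 ≥ 38 − 28δ
δ ≥ 14/28 = 1/2.

1/2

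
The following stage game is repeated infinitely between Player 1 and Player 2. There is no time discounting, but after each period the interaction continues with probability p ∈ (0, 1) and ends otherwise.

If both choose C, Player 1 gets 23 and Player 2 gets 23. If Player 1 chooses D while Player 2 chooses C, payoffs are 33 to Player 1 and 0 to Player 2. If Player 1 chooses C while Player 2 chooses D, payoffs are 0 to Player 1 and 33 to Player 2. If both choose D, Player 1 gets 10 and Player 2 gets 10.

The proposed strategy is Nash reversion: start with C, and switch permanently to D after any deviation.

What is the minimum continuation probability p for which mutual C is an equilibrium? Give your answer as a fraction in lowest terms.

10/23

With no time discounting, the continuation probability p plays the role of the discount factor.
Grim-trigger IC: 23/(1−p) ≥ 33 + 10p/(1−p) ⇒ p ≥ (33−23)/(33−10) = 10/23.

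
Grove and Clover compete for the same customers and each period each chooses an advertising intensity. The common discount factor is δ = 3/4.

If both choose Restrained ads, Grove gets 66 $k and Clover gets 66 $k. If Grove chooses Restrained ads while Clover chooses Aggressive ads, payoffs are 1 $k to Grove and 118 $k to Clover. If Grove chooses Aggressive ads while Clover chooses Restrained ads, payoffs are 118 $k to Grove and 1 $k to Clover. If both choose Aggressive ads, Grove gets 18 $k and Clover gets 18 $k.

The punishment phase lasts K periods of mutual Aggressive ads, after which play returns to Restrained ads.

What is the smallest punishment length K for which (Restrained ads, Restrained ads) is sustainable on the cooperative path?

Need Σ_{k=1}^{K} δ^k ≥ (118−66)/(66−18) = 1.0833 at δ = 3/4.
At K = 1 the sum is 0.7500 < 1.0833; at K = 2 it is 1.3125 ≥ 1.0833.
So the minimum punishment length is K = 2.

2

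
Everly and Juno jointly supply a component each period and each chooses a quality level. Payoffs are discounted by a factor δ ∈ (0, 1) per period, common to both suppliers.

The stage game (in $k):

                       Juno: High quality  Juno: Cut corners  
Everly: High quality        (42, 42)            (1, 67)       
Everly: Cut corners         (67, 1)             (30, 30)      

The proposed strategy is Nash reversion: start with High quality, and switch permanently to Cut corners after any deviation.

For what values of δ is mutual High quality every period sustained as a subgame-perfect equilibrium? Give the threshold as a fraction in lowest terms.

Under grim trigger the critical discount factor is (T−C)/(T−P) with T = 67, C = 42, P = 30.
δ* = (67−42)/(67−30) = 25/37.

25/37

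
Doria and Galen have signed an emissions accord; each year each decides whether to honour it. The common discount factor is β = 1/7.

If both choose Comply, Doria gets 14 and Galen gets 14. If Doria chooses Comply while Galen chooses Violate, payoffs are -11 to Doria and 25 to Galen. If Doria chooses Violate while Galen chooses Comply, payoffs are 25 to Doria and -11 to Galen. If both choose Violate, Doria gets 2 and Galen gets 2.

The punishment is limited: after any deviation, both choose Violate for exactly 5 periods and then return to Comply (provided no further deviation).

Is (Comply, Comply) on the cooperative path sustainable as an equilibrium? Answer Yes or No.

No

A one-shot deviation gives 25 now, then 2 for 5 periods, then back to 14.
Gain from deviating: (25−14) today; loss: (14−2) in each of the next 5 periods.
No-deviation condition: (14−2)(β+…+β^5) ≥ 25−14, i.e. β+…+β^5 ≥ 11/12.
At β = 1/7: β+…+β^5 = 0.1667 < 0.9167.
So cooperation is not sustainable.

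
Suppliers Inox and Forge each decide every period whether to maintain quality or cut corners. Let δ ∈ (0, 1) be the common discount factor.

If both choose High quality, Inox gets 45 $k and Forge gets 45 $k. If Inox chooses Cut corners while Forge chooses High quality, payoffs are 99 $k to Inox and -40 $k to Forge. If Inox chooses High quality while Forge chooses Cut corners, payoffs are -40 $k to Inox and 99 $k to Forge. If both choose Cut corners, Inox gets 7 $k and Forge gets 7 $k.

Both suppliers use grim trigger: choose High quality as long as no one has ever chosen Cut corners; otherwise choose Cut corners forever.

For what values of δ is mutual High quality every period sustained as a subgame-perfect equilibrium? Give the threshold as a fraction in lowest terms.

27/46

Under grim trigger the critical discount factor is (T−C)/(T−P) with T = 99, C = 45, P = 7.
δ* = (99−45)/(99−7) = 54/92 = 27/46.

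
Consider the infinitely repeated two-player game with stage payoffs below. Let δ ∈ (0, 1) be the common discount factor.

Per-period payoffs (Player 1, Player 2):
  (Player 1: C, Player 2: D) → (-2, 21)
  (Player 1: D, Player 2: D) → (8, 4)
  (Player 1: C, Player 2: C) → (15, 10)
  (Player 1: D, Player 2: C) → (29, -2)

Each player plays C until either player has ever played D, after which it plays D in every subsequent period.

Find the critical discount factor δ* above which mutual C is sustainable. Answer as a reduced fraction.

For Player 1: deviation gain 29−15 = 14, per-period punishment loss 15−8 = 7. IC gives δ ≥ 14/21 = 2/3.
For Player 2: gain 11, loss 6 per period, so δ ≥ 11/17.
The tighter constraint is Player 1's, so cooperation needs δ ≥ 2/3.

2/3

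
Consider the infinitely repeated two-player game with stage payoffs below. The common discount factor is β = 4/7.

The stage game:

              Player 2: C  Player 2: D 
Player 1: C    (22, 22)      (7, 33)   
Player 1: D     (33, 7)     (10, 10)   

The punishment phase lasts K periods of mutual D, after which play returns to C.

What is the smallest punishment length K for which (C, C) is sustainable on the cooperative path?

No profitable deviation requires (22−10)(β+…+β^K) ≥ 33−22, i.e. β+…+β^K ≥ 11/12 ≈ 0.9167.
With β = 4/7, the partial sums are K=1: 0.5714, K=2: 0.8980, K=3: 1.0845.
K = 3 is the first length at which the sum reaches 0.9167.

3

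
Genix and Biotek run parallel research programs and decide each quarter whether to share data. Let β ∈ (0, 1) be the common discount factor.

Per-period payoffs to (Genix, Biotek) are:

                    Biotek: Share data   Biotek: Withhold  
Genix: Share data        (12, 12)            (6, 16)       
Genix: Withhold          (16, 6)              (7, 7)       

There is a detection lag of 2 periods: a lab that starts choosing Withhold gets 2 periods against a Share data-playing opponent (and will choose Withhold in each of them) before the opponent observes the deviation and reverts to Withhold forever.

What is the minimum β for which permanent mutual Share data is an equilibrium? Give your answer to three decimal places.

0.667

The best deviation is to choose Withhold for all 2 undetected periods, earning 16 each, then 7 forever once detected.
Deviation value: 16(1−β^2)/(1−β) + 7β^2/(1−β); cooperation value: 12/(1−β).
IC: 12 ≥ 16(1−β^2) + 7β^2 = 16 − 9β^2.
So β^2 ≥ 4/9, giving β ≥ (4/9)^(1/2) ≈ 0.667.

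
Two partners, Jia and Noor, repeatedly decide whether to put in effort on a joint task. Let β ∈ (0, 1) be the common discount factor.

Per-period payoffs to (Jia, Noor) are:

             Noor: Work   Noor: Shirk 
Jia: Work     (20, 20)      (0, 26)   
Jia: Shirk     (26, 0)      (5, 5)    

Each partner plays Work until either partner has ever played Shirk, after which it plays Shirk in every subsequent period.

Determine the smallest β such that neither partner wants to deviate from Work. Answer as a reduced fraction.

Cooperation forever yields 20 each period: 20/(1−β).
Deviating yields 26 once, then 5 forever: 26 + 5β/(1−β).
No profitable deviation requires 20/(1−β) ≥ 26 + 5β/(1−β).
Multiplying by (1−β): 20 ≥ 26(1−β) + 5β = 26 − 21β.
So 21β ≥ 6, i.e. β ≥ 6/21 = 2/7.

2/7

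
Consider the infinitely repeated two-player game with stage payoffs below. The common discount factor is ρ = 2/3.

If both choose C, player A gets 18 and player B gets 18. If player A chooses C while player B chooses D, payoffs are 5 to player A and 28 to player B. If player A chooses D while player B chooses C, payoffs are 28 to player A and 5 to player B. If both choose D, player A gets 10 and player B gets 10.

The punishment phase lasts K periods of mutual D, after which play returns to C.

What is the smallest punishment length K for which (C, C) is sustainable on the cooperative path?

3

Need Σ_{k=1}^{K} ρ^k ≥ (28−18)/(18−10) = 1.2500 at ρ = 2/3.
At K = 2 the sum is 1.1111 < 1.2500; at K = 3 it is 1.4074 ≥ 1.2500.
So the minimum punishment length is K = 3.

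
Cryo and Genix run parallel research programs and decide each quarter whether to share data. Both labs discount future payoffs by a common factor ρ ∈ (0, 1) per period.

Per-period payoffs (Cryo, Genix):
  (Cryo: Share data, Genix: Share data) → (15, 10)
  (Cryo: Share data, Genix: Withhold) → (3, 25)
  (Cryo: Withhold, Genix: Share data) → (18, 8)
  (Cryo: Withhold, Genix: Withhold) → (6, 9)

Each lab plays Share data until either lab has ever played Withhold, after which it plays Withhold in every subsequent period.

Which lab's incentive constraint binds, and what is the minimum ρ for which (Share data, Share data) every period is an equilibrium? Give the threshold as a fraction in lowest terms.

Cryo's threshold: (18−15)/(18−6) = 1/4.
Genix's threshold: (25−10)/(25−9) = 15/16.
1/4 < 15/16, so Genix binds and ρ* = 15/16.

Genix; ρ ≥ 15/16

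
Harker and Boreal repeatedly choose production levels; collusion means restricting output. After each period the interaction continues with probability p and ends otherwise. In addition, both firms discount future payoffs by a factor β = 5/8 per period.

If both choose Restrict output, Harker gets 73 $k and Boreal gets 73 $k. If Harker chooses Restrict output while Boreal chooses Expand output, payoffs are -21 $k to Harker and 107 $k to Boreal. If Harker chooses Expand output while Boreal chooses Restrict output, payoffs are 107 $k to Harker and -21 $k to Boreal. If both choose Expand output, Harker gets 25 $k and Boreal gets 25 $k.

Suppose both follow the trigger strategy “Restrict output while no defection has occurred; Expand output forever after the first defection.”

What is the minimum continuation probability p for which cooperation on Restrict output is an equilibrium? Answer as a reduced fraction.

With continuation probability p and discount β, the effective per-period discount factor is βp.
Grim-trigger IC: βp ≥ (107−73)/(107−25) = 17/41.
So p ≥ (17/41)/(5/8) = 136/205.

136/205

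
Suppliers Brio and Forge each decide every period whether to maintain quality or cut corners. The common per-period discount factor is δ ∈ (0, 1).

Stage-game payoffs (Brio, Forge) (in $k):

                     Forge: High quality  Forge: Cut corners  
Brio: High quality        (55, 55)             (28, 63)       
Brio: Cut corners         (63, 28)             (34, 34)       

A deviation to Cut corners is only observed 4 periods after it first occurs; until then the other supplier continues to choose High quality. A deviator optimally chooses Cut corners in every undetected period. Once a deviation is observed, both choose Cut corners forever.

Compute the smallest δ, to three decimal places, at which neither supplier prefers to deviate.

0.725

A deviator earns 63 for 4 periods, then 34 forever; cooperating earns 55 forever. Multiplying the IC by (1−δ):
55 ≥ 63(1−δ^4) + 34δ^4, so 29·δ^4 ≥ 8 and δ^4 ≥ 8/29.
δ ≥ (8/29)^(1/4) ≈ 0.725.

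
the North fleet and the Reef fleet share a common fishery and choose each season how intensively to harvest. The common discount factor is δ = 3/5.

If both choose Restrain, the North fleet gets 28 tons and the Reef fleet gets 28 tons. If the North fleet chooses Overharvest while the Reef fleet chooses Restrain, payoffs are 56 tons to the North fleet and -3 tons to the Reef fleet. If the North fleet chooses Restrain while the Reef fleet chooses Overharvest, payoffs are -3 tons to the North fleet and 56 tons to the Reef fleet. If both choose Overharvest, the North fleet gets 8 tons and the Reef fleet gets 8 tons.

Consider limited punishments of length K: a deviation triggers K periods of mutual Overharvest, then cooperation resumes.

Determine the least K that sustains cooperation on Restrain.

6

No profitable deviation requires (28−8)(δ+…+δ^K) ≥ 56−28, i.e. δ+…+δ^K ≥ 7/5 ≈ 1.4000.
With δ = 3/5, the partial sums are K=1: 0.6000, K=2: 0.9600, K=3: 1.1760, K=4: 1.3056, K=5: 1.3834, K=6: 1.4300.
K = 6 is the first length at which the sum reaches 1.4000.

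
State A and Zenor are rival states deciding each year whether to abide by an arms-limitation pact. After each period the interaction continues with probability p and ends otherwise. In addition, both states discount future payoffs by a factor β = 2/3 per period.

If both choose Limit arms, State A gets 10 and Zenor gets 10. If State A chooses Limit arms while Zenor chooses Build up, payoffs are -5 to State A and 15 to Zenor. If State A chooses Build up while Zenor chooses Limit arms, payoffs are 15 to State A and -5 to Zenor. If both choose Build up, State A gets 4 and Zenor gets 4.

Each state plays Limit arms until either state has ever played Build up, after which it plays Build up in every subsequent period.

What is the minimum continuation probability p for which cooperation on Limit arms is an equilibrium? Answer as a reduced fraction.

15/22

Expected continuation weight on next period's payoff is β·p = 2/3·p, which plays the role of the discount factor.
Cooperation requires 2/3·p ≥ (15−10)/(15−4) = 5/11, hence p ≥ 15/22.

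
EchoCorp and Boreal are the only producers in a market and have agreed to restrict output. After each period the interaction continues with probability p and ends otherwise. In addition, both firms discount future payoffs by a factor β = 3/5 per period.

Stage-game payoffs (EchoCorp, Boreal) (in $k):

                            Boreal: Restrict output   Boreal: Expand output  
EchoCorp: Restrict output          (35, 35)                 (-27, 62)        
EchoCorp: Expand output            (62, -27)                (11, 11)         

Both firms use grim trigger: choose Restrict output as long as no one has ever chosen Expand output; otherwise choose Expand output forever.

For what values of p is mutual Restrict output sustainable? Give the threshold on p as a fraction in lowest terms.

15/17

Expected continuation weight on next period's payoff is β·p = 3/5·p, which plays the role of the discount factor.
Cooperation requires 3/5·p ≥ (62−35)/(62−11) = 9/17, hence p ≥ 15/17.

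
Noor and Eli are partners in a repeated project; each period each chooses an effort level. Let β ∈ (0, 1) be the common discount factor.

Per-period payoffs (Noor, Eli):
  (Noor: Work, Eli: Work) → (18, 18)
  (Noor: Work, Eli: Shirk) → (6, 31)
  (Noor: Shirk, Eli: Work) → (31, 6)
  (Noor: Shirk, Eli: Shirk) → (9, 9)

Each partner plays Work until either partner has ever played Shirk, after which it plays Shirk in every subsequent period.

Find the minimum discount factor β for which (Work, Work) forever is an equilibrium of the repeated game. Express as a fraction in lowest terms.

Under grim trigger the critical discount factor is (T−C)/(T−P) with T = 31, C = 18, P = 9.
β* = (31−18)/(31−9) = 13/22.

13/22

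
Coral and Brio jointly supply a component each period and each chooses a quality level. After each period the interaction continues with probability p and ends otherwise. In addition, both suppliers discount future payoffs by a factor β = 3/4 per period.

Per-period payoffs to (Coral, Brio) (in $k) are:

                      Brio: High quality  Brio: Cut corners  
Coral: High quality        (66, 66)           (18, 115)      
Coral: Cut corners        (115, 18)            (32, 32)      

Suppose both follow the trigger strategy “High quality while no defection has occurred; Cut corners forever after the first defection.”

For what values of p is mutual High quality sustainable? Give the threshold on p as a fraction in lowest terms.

With continuation probability p and discount β, the effective per-period discount factor is βp.
Grim-trigger IC: βp ≥ (115−66)/(115−32) = 49/83.
So p ≥ (49/83)/(3/4) = 196/249.

196/249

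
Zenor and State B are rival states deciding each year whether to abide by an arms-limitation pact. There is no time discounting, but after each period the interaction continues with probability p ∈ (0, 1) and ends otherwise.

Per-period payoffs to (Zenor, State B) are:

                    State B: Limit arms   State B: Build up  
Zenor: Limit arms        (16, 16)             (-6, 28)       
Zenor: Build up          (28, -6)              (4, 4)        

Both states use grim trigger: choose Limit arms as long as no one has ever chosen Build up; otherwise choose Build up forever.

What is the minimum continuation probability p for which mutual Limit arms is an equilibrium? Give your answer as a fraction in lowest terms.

With no time discounting, the continuation probability p plays the role of the discount factor.
Grim-trigger IC: 16/(1−p) ≥ 28 + 4p/(1−p) ⇒ p ≥ (28−16)/(28−4) = 1/2.

1/2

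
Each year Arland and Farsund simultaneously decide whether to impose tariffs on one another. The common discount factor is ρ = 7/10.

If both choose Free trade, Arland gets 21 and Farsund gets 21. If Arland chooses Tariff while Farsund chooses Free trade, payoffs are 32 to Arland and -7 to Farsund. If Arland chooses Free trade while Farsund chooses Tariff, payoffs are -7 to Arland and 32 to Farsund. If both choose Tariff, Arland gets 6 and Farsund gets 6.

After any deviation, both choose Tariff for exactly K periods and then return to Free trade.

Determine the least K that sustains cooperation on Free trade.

IC: ρ(1−ρ^K)/(1−ρ) ≥ (32−21)/(21−6) = 11/15.
With ρ = 7/10: need 1 − ρ^K ≥ 11/15·(1−7/10)/(7/10), i.e. ρ^K ≤ 0.6857.
Since (7/10)^1 = 0.7000 and (7/10)^2 = 0.4900, the smallest such K is 2.

2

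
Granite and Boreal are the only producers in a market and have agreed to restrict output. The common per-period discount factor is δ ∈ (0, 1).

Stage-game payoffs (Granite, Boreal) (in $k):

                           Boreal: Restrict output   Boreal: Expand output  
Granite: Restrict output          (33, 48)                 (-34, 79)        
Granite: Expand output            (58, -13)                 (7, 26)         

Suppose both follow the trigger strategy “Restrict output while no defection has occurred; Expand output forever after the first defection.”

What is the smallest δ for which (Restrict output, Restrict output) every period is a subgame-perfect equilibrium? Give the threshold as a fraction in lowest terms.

31/53

Granite's threshold: (58−33)/(58−7) = 25/51.
Boreal's threshold: (79−48)/(79−26) = 31/53.
25/51 < 31/53, so Boreal binds and δ* = 31/53.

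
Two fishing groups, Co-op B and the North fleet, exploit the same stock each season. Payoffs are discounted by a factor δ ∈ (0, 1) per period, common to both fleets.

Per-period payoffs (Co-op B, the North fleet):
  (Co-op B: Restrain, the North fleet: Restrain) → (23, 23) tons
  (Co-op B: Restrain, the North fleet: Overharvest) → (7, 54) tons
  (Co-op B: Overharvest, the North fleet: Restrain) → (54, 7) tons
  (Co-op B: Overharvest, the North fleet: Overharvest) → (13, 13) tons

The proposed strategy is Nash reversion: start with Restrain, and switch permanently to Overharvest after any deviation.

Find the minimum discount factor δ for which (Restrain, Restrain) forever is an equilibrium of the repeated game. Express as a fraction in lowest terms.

23/(1−δ) ≥ 54 + 13δ/(1−δ)
23 ≥ 54 − 41δ
δ ≥ 31/41.

31/41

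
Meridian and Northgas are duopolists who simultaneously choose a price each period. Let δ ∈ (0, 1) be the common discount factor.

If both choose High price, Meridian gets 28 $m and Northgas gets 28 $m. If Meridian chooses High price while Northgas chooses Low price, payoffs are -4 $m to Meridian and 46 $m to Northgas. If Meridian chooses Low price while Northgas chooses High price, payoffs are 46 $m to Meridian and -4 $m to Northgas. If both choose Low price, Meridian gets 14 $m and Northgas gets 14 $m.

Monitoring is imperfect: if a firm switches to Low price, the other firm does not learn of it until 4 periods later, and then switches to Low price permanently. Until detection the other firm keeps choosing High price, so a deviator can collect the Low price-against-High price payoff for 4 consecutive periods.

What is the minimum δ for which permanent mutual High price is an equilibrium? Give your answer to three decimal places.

The best deviation is to choose Low price for all 4 undetected periods, earning 46 each, then 14 forever once detected.
Deviation value: 46(1−δ^4)/(1−δ) + 14δ^4/(1−δ); cooperation value: 28/(1−δ).
IC: 28 ≥ 46(1−δ^4) + 14δ^4 = 46 − 32δ^4.
So δ^4 ≥ 18/32 = 9/16, giving δ ≥ (9/16)^(1/4) ≈ 0.866.

0.866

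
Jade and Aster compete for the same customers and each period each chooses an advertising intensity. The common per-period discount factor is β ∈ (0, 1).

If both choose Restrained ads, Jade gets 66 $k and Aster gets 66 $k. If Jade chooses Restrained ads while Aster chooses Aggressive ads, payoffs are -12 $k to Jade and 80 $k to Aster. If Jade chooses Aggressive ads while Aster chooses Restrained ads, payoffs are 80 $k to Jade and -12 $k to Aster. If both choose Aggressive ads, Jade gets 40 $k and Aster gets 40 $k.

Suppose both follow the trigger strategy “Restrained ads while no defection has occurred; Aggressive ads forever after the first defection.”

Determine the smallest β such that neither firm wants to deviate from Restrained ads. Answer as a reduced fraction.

One-period gain from deviating is 80 − 66 = 14. The loss is 66 − 40 = 26 in every subsequent period, with present value 26·β/(1−β).
Deviation is unprofitable when 26·β/(1−β) ≥ 14, i.e. β/(1−β) ≥ 7/13.
Equivalently β ≥ 14/(14+26) = 7/20.

7/20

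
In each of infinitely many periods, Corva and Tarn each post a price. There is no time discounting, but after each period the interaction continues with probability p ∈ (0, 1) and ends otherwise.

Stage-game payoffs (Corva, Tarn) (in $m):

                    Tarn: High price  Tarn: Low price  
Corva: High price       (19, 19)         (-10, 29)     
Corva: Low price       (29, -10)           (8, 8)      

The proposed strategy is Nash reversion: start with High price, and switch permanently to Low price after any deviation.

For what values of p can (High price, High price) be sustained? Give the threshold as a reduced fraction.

10/21

With no time discounting, the continuation probability p plays the role of the discount factor.
Grim-trigger IC: 19/(1−p) ≥ 29 + 8p/(1−p) ⇒ p ≥ (29−19)/(29−8) = 10/21.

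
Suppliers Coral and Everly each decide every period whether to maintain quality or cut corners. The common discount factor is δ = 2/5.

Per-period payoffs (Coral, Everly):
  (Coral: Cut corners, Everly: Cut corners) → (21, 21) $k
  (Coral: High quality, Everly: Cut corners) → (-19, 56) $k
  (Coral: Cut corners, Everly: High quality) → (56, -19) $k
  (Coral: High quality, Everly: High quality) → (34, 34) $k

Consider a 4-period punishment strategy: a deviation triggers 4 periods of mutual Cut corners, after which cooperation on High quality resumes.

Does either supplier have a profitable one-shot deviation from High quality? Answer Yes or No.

A one-shot deviation gives 56 now, then 21 for 4 periods, then back to 34.
Gain from deviating: (56−34) today; loss: (34−21) in each of the next 4 periods.
No-deviation condition: (34−21)(δ+…+δ^4) ≥ 56−34, i.e. δ+…+δ^4 ≥ 22/13.
At δ = 2/5: δ+…+δ^4 = 0.6496 < 1.6923.
So cooperation is not sustainable.

Yes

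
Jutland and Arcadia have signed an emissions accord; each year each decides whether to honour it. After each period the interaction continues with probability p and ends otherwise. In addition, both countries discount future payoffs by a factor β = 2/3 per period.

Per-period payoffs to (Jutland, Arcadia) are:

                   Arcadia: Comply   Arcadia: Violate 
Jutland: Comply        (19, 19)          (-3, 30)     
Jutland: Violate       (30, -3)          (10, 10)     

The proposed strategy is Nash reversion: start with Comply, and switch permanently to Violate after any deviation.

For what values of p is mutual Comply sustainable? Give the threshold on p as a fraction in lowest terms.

With continuation probability p and discount β, the effective per-period discount factor is βp.
Grim-trigger IC: βp ≥ (30−19)/(30−10) = 11/20.
So p ≥ (11/20)/(2/3) = 33/40.

33/40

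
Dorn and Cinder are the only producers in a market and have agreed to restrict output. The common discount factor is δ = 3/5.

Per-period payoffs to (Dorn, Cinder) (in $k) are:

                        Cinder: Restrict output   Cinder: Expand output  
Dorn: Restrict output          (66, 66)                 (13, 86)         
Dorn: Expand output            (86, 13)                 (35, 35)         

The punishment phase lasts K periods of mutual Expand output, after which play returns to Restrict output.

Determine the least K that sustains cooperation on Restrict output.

2

Need Σ_{k=1}^{K} δ^k ≥ (86−66)/(66−35) = 0.6452 at δ = 3/5.
At K = 1 the sum is 0.6000 < 0.6452; at K = 2 it is 0.9600 ≥ 0.6452.
So the minimum punishment length is K = 2.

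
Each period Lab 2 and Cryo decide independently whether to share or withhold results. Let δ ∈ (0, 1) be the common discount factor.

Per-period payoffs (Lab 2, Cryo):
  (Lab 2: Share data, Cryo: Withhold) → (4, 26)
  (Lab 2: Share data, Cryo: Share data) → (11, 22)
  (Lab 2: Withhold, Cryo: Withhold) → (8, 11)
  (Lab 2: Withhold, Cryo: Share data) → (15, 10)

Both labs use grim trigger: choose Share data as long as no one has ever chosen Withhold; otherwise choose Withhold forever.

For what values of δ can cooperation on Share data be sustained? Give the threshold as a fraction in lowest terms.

For Lab 2: deviation gain 15−11 = 4, per-period punishment loss 11−8 = 3. IC gives δ ≥ 4/7.
For Cryo: gain 4, loss 11 per period, so δ ≥ 4/15.
The tighter constraint is Lab 2's, so cooperation needs δ ≥ 4/7.

4/7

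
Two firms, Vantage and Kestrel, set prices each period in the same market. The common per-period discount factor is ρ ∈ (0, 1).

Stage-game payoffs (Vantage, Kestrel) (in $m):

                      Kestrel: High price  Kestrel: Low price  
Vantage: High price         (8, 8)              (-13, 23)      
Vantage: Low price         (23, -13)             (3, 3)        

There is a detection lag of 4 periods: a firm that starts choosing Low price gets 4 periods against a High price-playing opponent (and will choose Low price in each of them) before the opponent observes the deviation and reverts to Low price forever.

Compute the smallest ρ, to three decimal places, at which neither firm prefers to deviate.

Deviating for the 4 undetected periods gains 23−8 = 15 per period over cooperation, then loses 8−3 = 5 per period forever once punishment starts.
Gain: 15(1 + ρ + … + ρ^3); loss: 5·ρ^4/(1−ρ).
No profitable deviation ⇔ 15(1−ρ^4) ≤ 5·ρ^4, i.e. ρ^4 ≥ 15/(15+5) = 3/4.
Hence ρ ≥ (3/4)^(1/4) ≈ 0.931.

0.931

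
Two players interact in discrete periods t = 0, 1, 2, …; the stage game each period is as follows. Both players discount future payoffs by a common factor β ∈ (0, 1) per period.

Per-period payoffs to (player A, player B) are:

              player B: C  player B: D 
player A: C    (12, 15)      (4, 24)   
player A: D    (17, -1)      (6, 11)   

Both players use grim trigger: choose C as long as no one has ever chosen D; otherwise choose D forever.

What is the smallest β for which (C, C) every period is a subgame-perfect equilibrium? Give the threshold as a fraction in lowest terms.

For player A: deviation gain 17−12 = 5, per-period punishment loss 12−6 = 6. IC gives β ≥ 5/11.
For player B: gain 9, loss 4 per period, so β ≥ 9/13.
The tighter constraint is player B's, so cooperation needs β ≥ 9/13.

9/13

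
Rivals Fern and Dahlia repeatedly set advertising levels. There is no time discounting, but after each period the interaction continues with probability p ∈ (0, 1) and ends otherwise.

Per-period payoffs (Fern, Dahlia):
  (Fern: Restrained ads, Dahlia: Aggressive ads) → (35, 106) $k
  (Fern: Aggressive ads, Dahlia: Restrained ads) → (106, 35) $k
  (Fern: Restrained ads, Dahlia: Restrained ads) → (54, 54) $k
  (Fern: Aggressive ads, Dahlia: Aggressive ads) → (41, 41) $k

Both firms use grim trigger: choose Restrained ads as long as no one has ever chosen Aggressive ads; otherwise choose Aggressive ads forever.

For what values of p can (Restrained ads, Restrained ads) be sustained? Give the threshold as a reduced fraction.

4/5

With no time discounting, the continuation probability p plays the role of the discount factor.
Grim-trigger IC: 54/(1−p) ≥ 106 + 41p/(1−p) ⇒ p ≥ (106−54)/(106−41) = 4/5.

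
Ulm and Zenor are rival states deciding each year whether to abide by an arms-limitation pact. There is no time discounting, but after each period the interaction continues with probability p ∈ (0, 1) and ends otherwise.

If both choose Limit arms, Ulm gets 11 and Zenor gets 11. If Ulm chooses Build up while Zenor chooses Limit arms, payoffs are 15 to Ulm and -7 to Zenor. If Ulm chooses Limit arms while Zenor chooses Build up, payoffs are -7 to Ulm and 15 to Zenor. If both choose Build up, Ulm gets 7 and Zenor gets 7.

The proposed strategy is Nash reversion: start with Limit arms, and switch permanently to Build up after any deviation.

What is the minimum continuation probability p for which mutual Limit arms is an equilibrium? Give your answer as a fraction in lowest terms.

1/2

With no time discounting, the continuation probability p plays the role of the discount factor.
Grim-trigger IC: 11/(1−p) ≥ 15 + 7p/(1−p) ⇒ p ≥ (15−11)/(15−7) = 1/2.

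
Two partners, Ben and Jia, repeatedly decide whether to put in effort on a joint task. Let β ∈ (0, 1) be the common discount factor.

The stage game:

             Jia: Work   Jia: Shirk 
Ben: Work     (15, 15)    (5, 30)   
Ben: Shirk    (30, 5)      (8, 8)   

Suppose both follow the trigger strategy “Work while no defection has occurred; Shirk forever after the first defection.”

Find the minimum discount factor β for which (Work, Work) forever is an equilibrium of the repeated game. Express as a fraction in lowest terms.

15/(1−β) ≥ 30 + 8β/(1−β)
15 ≥ 30 − 22β
β ≥ 15/22.

15/22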